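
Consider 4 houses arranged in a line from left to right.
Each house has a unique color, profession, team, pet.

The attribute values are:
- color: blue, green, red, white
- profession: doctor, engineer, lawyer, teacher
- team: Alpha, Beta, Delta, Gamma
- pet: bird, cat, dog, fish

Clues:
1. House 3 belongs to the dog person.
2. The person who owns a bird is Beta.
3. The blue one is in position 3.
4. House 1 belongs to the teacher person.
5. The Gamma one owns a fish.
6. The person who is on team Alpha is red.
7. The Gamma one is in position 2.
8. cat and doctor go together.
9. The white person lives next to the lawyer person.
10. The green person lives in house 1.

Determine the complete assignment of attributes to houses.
Solution:

House | Color | Profession | Team | Pet
---------------------------------------
  1   | green | teacher | Beta | bird
  2   | white | engineer | Gamma | fish
  3   | blue | lawyer | Delta | dog
  4   | red | doctor | Alpha | cat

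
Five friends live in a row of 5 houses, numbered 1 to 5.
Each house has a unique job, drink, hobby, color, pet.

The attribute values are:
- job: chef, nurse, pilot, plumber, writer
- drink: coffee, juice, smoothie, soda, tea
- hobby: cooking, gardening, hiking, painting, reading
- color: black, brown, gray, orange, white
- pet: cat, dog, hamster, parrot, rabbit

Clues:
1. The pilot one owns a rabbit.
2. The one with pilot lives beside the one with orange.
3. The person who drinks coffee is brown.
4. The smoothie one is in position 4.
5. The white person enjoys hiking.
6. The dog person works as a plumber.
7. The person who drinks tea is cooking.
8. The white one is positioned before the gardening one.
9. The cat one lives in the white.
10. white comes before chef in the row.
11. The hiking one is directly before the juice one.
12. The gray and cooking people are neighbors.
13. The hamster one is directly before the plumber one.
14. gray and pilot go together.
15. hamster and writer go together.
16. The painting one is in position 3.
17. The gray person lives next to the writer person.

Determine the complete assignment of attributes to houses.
Solution:

House | Job | Drink | Hobby | Color | Pet
-----------------------------------------
  1   | pilot | soda | reading | gray | rabbit
  2   | writer | tea | cooking | orange | hamster
  3   | plumber | coffee | painting | brown | dog
  4   | nurse | smoothie | hiking | white | cat
  5   | chef | juice | gardening | black | parrot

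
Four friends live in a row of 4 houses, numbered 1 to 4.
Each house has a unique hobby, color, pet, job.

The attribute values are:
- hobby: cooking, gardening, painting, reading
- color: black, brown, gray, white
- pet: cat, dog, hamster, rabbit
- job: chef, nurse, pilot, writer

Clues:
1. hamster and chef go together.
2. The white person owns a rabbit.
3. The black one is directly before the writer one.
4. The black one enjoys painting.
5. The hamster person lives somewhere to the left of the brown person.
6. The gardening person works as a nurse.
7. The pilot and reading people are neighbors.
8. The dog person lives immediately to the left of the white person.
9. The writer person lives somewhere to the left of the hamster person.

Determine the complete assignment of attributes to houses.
Solution:

House | Hobby | Color | Pet | Job
---------------------------------
  1   | painting | black | dog | pilot
  2   | reading | white | rabbit | writer
  3   | cooking | gray | hamster | chef
  4   | gardening | brown | cat | nurse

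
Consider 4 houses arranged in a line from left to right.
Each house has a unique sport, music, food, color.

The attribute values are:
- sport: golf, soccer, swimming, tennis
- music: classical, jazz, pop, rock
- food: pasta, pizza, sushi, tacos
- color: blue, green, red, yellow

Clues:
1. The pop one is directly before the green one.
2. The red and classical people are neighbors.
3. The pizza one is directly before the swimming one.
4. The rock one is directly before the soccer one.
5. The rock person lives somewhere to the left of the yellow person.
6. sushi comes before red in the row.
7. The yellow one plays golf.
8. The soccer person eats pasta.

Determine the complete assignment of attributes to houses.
Solution:

House | Sport | Music | Food | Color
------------------------------------
  1   | tennis | pop | pizza | blue
  2   | swimming | rock | sushi | green
  3   | soccer | jazz | pasta | red
  4   | golf | classical | tacos | yellow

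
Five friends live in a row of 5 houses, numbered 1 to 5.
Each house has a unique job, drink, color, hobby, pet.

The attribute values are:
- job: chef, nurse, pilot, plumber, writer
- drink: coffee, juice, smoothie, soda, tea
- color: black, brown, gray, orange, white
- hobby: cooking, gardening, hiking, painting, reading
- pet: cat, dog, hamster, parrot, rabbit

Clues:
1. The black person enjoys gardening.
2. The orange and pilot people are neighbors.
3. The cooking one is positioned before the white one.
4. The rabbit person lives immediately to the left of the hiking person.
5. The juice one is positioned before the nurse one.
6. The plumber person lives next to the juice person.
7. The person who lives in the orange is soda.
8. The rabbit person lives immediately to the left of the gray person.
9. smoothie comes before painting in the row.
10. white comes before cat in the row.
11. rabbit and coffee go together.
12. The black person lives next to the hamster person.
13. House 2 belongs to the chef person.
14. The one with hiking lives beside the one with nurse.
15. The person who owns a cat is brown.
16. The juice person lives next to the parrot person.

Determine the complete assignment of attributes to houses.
Solution:

House | Job | Drink | Color | Hobby | Pet
-----------------------------------------
  1   | plumber | coffee | black | gardening | rabbit
  2   | chef | juice | gray | hiking | hamster
  3   | nurse | soda | orange | cooking | parrot
  4   | pilot | smoothie | white | reading | dog
  5   | writer | tea | brown | painting | cat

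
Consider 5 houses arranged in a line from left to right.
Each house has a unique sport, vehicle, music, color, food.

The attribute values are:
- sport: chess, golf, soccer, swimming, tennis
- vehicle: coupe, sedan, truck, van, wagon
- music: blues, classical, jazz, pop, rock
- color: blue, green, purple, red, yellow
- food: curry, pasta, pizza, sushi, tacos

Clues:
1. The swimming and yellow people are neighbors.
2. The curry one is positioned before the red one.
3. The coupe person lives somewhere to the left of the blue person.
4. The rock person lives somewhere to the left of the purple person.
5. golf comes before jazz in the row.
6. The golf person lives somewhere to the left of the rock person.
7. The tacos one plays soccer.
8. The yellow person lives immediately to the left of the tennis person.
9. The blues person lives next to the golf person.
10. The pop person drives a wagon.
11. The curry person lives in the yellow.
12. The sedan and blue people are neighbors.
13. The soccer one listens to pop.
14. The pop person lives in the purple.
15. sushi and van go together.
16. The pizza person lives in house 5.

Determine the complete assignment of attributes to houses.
Solution:

House | Sport | Vehicle | Music | Color | Food
----------------------------------------------
  1   | swimming | coupe | blues | green | pasta
  2   | golf | sedan | classical | yellow | curry
  3   | tennis | van | rock | blue | sushi
  4   | soccer | wagon | pop | purple | tacos
  5   | chess | truck | jazz | red | pizza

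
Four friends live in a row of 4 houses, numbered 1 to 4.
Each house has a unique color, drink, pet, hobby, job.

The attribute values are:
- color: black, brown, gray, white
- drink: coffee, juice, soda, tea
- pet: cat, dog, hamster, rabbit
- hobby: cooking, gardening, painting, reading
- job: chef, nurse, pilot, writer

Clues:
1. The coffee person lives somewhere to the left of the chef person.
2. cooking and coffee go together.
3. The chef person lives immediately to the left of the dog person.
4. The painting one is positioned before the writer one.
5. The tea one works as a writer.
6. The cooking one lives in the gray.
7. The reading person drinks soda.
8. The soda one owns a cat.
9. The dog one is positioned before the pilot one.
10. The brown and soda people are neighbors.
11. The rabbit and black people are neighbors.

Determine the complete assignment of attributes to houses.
Solution:

House | Color | Drink | Pet | Hobby | Job
-----------------------------------------
  1   | gray | coffee | rabbit | cooking | nurse
  2   | black | juice | hamster | painting | chef
  3   | brown | tea | dog | gardening | writer
  4   | white | soda | cat | reading | pilot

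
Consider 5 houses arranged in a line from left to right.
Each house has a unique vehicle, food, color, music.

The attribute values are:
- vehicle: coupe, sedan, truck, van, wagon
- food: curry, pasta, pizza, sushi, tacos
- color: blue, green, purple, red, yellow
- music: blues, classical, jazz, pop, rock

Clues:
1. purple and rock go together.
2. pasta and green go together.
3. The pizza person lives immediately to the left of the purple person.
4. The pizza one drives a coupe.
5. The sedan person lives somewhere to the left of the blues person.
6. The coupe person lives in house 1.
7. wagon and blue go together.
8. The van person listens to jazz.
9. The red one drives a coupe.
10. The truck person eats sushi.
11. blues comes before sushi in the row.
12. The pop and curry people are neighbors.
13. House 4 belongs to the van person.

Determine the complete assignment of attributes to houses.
Solution:

House | Vehicle | Food | Color | Music
--------------------------------------
  1   | coupe | pizza | red | pop
  2   | sedan | curry | purple | rock
  3   | wagon | tacos | blue | blues
  4   | van | pasta | green | jazz
  5   | truck | sushi | yellow | classical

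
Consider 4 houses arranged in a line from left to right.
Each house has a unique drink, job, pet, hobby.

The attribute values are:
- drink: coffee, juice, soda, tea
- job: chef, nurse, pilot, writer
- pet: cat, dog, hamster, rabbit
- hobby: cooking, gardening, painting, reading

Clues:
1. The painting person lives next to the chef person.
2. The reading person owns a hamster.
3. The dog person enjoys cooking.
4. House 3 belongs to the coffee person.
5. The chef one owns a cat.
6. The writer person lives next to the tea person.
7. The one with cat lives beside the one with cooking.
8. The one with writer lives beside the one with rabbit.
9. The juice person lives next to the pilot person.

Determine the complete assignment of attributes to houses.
Solution:

House | Drink | Job | Pet | Hobby
---------------------------------
  1   | juice | writer | hamster | reading
  2   | tea | pilot | rabbit | painting
  3   | coffee | chef | cat | gardening
  4   | soda | nurse | dog | cooking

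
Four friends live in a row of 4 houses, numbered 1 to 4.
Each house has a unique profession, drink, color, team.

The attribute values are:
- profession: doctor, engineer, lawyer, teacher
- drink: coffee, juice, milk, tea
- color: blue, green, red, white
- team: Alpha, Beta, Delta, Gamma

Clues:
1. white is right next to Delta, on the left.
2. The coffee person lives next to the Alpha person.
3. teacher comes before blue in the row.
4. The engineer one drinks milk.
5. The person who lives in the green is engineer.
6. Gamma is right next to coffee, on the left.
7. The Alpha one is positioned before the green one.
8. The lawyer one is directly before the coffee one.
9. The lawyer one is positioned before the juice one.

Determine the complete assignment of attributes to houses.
Solution:

House | Profession | Drink | Color | Team
-----------------------------------------
  1   | lawyer | tea | white | Gamma
  2   | teacher | coffee | red | Delta
  3   | doctor | juice | blue | Alpha
  4   | engineer | milk | green | Beta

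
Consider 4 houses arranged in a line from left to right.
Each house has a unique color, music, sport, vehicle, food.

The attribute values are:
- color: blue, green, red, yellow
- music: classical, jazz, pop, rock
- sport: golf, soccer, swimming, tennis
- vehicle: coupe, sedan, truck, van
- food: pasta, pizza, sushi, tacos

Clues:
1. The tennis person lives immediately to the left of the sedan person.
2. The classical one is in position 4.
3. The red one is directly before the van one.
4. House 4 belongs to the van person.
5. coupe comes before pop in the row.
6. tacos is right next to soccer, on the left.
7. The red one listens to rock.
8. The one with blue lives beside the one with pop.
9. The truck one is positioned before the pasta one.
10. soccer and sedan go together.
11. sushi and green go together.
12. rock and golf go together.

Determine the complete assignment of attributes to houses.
Solution:

House | Color | Music | Sport | Vehicle | Food
----------------------------------------------
  1   | blue | jazz | tennis | coupe | tacos
  2   | green | pop | soccer | sedan | sushi
  3   | red | rock | golf | truck | pizza
  4   | yellow | classical | swimming | van | pasta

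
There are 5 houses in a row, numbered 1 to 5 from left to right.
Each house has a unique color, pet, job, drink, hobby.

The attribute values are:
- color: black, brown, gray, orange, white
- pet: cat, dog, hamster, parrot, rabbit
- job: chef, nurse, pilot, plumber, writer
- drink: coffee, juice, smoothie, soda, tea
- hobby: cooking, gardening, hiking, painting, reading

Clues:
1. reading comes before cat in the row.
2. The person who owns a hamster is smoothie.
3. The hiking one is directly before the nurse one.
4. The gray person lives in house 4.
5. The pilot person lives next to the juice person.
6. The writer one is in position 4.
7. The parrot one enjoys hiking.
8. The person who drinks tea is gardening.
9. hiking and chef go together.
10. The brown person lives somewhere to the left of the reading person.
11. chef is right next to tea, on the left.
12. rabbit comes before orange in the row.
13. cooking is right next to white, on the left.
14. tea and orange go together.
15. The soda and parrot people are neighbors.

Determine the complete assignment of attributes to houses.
Solution:

House | Color | Pet | Job | Drink | Hobby
-----------------------------------------
  1   | brown | rabbit | pilot | soda | cooking
  2   | white | parrot | chef | juice | hiking
  3   | orange | dog | nurse | tea | gardening
  4   | gray | hamster | writer | smoothie | reading
  5   | black | cat | plumber | coffee | painting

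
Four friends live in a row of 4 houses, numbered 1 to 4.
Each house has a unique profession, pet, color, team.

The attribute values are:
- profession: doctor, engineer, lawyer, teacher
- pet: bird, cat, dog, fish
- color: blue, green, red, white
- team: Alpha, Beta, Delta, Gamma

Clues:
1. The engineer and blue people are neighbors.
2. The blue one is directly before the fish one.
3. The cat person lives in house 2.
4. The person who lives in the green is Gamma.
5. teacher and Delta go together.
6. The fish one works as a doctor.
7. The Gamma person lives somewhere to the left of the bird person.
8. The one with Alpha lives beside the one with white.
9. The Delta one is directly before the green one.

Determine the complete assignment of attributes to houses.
Solution:

House | Profession | Pet | Color | Team
---------------------------------------
  1   | teacher | dog | red | Delta
  2   | engineer | cat | green | Gamma
  3   | lawyer | bird | blue | Alpha
  4   | doctor | fish | white | Beta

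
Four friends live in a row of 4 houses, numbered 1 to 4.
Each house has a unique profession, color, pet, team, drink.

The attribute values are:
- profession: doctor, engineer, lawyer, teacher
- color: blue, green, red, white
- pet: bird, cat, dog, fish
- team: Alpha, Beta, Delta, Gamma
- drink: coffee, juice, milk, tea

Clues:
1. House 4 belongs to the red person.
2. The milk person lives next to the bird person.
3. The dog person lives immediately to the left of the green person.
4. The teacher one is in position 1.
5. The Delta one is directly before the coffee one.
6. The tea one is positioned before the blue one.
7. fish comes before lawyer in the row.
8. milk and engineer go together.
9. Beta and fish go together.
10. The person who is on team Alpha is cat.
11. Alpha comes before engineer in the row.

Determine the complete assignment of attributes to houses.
Solution:

House | Profession | Color | Pet | Team | Drink
-----------------------------------------------
  1   | teacher | white | dog | Delta | tea
  2   | doctor | green | cat | Alpha | coffee
  3   | engineer | blue | fish | Beta | milk
  4   | lawyer | red | bird | Gamma | juice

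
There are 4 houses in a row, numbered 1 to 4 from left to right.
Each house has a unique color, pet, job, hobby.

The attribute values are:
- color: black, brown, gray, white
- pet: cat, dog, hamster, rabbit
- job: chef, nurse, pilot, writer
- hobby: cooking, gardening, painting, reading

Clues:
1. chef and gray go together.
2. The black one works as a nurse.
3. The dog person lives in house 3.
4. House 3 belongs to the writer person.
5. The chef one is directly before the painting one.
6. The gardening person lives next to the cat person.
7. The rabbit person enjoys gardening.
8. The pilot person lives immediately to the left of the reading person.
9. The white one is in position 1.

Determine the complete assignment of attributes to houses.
Solution:

House | Color | Pet | Job | Hobby
---------------------------------
  1   | white | rabbit | pilot | gardening
  2   | gray | cat | chef | reading
  3   | brown | dog | writer | painting
  4   | black | hamster | nurse | cooking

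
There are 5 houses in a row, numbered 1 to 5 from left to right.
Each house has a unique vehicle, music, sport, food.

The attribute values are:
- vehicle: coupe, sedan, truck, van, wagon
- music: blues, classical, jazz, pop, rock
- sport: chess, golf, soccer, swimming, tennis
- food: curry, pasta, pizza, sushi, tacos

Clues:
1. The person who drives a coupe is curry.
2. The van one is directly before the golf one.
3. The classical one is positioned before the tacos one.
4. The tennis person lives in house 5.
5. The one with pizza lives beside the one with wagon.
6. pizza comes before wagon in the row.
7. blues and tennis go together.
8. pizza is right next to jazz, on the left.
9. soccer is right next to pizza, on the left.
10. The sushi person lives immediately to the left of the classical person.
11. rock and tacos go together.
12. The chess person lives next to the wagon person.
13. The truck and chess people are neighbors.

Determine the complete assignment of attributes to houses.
Solution:

House | Vehicle | Music | Sport | Food
--------------------------------------
  1   | truck | pop | soccer | sushi
  2   | van | classical | chess | pizza
  3   | wagon | jazz | golf | pasta
  4   | sedan | rock | swimming | tacos
  5   | coupe | blues | tennis | curry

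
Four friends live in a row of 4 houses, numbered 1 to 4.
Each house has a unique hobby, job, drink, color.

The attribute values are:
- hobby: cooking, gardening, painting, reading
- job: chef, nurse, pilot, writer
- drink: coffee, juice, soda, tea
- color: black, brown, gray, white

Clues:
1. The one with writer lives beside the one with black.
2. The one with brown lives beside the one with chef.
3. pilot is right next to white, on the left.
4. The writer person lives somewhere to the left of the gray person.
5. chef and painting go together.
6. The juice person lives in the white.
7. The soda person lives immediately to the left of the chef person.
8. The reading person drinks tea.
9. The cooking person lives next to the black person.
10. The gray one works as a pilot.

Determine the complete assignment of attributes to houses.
Solution:

House | Hobby | Job | Drink | Color
-----------------------------------
  1   | cooking | writer | soda | brown
  2   | painting | chef | coffee | black
  3   | reading | pilot | tea | gray
  4   | gardening | nurse | juice | white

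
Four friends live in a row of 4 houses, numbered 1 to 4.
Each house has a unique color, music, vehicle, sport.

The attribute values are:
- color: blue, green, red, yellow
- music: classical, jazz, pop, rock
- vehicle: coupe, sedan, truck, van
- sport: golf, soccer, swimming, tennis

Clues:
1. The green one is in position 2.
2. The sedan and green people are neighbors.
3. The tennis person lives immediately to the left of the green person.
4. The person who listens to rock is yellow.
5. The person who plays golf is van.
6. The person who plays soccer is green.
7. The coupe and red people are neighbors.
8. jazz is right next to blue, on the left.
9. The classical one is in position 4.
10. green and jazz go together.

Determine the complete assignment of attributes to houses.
Solution:

House | Color | Music | Vehicle | Sport
---------------------------------------
  1   | yellow | rock | sedan | tennis
  2   | green | jazz | truck | soccer
  3   | blue | pop | coupe | swimming
  4   | red | classical | van | golf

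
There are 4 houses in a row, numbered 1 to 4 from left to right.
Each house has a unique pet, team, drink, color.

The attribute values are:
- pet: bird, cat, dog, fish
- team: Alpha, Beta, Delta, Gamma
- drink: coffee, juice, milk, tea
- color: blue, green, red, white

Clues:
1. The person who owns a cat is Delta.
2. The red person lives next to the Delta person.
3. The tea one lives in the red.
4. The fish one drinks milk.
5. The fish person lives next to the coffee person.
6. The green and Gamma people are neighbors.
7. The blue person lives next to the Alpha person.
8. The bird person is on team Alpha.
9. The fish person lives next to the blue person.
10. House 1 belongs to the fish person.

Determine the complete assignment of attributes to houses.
Solution:

House | Pet | Team | Drink | Color
----------------------------------
  1   | fish | Beta | milk | green
  2   | dog | Gamma | coffee | blue
  3   | bird | Alpha | tea | red
  4   | cat | Delta | juice | white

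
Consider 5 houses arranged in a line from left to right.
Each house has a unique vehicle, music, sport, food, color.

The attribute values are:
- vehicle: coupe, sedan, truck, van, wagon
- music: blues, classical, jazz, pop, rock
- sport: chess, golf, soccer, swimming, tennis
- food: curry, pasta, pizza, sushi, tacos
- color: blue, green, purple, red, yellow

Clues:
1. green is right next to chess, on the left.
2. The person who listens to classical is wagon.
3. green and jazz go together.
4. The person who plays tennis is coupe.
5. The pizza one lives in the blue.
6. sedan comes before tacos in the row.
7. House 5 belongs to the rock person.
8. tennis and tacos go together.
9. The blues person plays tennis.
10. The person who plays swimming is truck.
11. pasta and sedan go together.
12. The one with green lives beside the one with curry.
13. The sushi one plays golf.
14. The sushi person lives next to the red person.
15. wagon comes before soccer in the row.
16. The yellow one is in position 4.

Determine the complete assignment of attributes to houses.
Solution:

House | Vehicle | Music | Sport | Food | Color
----------------------------------------------
  1   | van | jazz | golf | sushi | green
  2   | wagon | classical | chess | curry | red
  3   | sedan | pop | soccer | pasta | purple
  4   | coupe | blues | tennis | tacos | yellow
  5   | truck | rock | swimming | pizza | blue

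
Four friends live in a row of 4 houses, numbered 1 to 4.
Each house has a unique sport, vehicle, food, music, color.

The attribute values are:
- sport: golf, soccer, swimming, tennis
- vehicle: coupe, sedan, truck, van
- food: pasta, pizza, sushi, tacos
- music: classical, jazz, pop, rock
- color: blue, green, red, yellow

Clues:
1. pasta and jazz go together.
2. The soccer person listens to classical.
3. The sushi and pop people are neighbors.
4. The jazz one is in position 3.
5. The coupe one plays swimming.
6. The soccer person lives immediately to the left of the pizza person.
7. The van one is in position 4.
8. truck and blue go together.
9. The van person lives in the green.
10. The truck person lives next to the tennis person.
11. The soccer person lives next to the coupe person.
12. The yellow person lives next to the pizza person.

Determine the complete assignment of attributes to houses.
Solution:

House | Sport | Vehicle | Food | Music | Color
----------------------------------------------
  1   | soccer | sedan | sushi | classical | yellow
  2   | swimming | coupe | pizza | pop | red
  3   | golf | truck | pasta | jazz | blue
  4   | tennis | van | tacos | rock | green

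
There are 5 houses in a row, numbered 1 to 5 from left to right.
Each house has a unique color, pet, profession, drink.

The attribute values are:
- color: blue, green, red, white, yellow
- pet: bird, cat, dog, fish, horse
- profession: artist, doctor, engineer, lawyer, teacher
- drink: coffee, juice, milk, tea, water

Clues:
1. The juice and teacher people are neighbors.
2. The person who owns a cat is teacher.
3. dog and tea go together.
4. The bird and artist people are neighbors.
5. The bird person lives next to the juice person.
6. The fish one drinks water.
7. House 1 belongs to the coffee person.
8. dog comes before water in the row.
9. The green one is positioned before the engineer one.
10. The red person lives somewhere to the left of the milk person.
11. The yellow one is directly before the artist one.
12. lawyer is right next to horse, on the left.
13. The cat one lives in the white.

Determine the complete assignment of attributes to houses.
Solution:

House | Color | Pet | Profession | Drink
----------------------------------------
  1   | yellow | bird | lawyer | coffee
  2   | red | horse | artist | juice
  3   | white | cat | teacher | milk
  4   | green | dog | doctor | tea
  5   | blue | fish | engineer | water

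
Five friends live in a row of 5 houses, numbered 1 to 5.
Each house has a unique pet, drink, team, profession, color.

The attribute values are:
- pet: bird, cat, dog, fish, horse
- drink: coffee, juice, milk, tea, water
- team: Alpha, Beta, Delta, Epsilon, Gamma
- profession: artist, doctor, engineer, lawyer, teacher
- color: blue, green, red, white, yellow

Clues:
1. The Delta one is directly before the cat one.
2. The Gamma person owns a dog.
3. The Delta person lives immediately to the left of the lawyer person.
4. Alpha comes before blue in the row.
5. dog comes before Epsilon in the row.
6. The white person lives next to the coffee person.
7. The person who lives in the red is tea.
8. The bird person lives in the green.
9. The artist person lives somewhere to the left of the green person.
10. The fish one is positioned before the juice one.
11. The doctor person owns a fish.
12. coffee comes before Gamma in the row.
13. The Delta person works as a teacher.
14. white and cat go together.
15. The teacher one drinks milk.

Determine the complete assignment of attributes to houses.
Solution:

House | Pet | Drink | Team | Profession | Color
-----------------------------------------------
  1   | horse | milk | Delta | teacher | yellow
  2   | cat | water | Alpha | lawyer | white
  3   | fish | coffee | Beta | doctor | blue
  4   | dog | tea | Gamma | artist | red
  5   | bird | juice | Epsilon | engineer | green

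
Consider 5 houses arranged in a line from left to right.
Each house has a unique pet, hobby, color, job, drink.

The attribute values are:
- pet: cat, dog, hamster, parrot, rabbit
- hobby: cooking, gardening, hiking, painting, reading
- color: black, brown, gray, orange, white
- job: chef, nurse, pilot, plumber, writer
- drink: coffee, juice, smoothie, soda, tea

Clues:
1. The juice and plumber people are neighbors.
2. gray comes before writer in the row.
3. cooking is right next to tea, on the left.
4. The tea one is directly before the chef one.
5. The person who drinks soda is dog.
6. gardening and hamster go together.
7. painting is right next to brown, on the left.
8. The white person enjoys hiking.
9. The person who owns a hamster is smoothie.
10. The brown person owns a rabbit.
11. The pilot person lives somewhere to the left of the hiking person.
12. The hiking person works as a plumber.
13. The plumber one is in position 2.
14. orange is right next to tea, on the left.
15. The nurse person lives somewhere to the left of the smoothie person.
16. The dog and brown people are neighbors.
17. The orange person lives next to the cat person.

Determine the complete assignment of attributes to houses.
Solution:

House | Pet | Hobby | Color | Job | Drink
-----------------------------------------
  1   | parrot | cooking | orange | pilot | juice
  2   | cat | hiking | white | plumber | tea
  3   | dog | painting | gray | chef | soda
  4   | rabbit | reading | brown | nurse | coffee
  5   | hamster | gardening | black | writer | smoothie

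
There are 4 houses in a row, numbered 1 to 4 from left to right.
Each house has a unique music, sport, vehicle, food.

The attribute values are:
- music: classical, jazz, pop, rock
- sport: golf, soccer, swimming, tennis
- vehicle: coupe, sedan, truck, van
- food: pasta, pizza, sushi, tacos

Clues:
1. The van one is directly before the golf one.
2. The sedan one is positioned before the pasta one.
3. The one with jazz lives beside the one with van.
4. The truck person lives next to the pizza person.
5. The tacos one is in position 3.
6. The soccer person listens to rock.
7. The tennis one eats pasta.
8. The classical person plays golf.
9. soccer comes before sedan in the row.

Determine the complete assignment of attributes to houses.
Solution:

House | Music | Sport | Vehicle | Food
--------------------------------------
  1   | jazz | swimming | truck | sushi
  2   | rock | soccer | van | pizza
  3   | classical | golf | sedan | tacos
  4   | pop | tennis | coupe | pasta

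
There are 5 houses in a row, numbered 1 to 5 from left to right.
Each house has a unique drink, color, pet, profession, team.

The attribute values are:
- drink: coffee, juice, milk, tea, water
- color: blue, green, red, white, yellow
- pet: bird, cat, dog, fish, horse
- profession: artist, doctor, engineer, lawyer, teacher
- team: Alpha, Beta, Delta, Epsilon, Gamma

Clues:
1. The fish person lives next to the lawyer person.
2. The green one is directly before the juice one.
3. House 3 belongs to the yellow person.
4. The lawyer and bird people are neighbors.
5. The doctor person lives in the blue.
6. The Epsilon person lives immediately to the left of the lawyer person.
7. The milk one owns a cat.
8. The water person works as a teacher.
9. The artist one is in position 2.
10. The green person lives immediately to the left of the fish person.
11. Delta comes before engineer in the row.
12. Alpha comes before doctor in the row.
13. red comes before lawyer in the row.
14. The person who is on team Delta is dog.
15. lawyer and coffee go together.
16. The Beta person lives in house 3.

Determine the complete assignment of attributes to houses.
Solution:

House | Drink | Color | Pet | Profession | Team
-----------------------------------------------
  1   | water | green | dog | teacher | Delta
  2   | juice | red | fish | artist | Epsilon
  3   | coffee | yellow | horse | lawyer | Beta
  4   | tea | white | bird | engineer | Alpha
  5   | milk | blue | cat | doctor | Gamma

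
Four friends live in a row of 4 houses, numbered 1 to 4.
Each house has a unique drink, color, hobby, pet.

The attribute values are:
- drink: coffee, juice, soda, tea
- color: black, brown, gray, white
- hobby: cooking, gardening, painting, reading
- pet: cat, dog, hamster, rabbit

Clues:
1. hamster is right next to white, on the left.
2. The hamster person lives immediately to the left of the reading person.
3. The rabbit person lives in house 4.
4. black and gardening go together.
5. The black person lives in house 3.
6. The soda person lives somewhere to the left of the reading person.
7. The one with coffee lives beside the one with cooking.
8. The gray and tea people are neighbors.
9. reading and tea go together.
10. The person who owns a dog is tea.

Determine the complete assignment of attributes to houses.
Solution:

House | Drink | Color | Hobby | Pet
-----------------------------------
  1   | soda | gray | painting | hamster
  2   | tea | white | reading | dog
  3   | coffee | black | gardening | cat
  4   | juice | brown | cooking | rabbit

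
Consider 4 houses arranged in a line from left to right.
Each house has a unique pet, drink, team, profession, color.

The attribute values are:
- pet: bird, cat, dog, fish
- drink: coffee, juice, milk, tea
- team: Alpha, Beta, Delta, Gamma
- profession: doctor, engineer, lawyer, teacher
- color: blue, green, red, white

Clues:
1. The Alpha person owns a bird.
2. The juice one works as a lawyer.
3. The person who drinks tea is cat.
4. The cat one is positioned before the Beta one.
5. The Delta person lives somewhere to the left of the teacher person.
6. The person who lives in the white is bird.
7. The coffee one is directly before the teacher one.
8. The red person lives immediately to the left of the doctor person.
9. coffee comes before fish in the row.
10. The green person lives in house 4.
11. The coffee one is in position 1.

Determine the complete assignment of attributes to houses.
Solution:

House | Pet | Drink | Team | Profession | Color
-----------------------------------------------
  1   | dog | coffee | Delta | engineer | blue
  2   | cat | tea | Gamma | teacher | red
  3   | bird | milk | Alpha | doctor | white
  4   | fish | juice | Beta | lawyer | green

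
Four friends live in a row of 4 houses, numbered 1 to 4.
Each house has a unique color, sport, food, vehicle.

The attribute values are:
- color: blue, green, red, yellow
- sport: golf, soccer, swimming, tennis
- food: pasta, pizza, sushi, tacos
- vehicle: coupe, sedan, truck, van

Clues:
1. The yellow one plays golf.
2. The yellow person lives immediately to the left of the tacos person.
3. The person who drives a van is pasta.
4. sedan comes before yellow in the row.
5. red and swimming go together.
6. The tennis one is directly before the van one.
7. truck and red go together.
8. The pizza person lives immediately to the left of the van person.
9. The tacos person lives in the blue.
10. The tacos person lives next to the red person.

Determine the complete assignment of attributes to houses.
Solution:

House | Color | Sport | Food | Vehicle
--------------------------------------
  1   | green | tennis | pizza | sedan
  2   | yellow | golf | pasta | van
  3   | blue | soccer | tacos | coupe
  4   | red | swimming | sushi | truck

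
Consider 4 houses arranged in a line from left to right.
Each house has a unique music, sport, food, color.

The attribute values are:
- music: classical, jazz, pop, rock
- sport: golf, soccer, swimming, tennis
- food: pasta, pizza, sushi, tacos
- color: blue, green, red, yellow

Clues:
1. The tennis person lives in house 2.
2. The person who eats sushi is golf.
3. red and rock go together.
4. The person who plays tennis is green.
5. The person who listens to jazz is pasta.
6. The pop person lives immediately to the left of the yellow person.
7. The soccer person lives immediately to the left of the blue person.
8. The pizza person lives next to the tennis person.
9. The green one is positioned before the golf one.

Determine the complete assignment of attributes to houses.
Solution:

House | Music | Sport | Food | Color
------------------------------------
  1   | rock | swimming | pizza | red
  2   | pop | tennis | tacos | green
  3   | jazz | soccer | pasta | yellow
  4   | classical | golf | sushi | blue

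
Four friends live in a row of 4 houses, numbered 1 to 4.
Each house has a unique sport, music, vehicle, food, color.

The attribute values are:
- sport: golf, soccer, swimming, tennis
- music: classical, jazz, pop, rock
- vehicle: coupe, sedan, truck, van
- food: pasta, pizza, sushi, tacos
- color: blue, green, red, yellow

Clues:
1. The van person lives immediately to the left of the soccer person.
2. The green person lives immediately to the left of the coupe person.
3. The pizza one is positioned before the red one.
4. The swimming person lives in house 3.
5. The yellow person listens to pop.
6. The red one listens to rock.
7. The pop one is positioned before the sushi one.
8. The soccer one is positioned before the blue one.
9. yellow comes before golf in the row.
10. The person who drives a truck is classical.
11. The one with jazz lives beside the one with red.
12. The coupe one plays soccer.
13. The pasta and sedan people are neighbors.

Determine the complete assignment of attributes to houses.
Solution:

House | Sport | Music | Vehicle | Food | Color
----------------------------------------------
  1   | tennis | jazz | van | pizza | green
  2   | soccer | rock | coupe | pasta | red
  3   | swimming | pop | sedan | tacos | yellow
  4   | golf | classical | truck | sushi | blue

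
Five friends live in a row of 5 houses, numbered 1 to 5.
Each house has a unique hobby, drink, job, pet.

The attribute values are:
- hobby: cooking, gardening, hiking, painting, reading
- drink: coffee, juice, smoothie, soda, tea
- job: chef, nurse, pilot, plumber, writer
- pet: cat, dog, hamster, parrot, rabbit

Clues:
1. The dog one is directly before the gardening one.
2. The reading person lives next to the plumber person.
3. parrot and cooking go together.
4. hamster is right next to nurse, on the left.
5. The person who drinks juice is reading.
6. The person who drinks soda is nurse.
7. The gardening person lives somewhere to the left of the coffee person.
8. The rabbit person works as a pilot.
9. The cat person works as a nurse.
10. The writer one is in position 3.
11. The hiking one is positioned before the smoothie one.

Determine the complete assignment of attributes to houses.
Solution:

House | Hobby | Drink | Job | Pet
---------------------------------
  1   | reading | juice | pilot | rabbit
  2   | hiking | tea | plumber | dog
  3   | gardening | smoothie | writer | hamster
  4   | painting | soda | nurse | cat
  5   | cooking | coffee | chef | parrot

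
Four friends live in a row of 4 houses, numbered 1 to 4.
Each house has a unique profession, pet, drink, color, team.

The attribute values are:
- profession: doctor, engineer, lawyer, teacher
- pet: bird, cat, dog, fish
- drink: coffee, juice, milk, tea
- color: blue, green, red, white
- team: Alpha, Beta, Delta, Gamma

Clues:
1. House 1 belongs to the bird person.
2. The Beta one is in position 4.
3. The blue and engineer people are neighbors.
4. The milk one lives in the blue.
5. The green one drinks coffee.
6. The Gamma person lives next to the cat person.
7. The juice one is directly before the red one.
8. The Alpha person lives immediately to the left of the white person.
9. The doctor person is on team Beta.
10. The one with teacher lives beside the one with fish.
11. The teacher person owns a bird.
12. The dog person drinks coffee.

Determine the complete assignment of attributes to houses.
Solution:

House | Profession | Pet | Drink | Color | Team
-----------------------------------------------
  1   | teacher | bird | milk | blue | Alpha
  2   | engineer | fish | juice | white | Gamma
  3   | lawyer | cat | tea | red | Delta
  4   | doctor | dog | coffee | green | Beta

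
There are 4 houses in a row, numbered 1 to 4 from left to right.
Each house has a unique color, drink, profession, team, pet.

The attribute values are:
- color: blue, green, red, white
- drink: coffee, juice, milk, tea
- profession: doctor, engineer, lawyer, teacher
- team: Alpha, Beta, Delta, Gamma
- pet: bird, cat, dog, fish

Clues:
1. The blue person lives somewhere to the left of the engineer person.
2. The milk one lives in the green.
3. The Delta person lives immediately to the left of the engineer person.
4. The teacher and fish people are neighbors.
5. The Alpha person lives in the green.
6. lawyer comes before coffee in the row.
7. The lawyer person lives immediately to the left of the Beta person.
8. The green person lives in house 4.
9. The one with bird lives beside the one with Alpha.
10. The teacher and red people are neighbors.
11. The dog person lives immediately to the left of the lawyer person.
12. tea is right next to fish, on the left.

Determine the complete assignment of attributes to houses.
Solution:

House | Color | Drink | Profession | Team | Pet
-----------------------------------------------
  1   | blue | tea | teacher | Gamma | dog
  2   | red | juice | lawyer | Delta | fish
  3   | white | coffee | engineer | Beta | bird
  4   | green | milk | doctor | Alpha | cat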